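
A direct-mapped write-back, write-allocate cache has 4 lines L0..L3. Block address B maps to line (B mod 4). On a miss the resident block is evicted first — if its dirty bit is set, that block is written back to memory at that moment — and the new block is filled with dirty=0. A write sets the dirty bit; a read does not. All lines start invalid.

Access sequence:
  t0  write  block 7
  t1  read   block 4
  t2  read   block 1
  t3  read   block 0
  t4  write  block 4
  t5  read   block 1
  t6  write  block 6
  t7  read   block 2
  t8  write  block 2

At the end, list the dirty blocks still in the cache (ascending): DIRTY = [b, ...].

0: W B7 → L3 miss [D]
1: R B4 → L0 miss [-]
2: R B1 → L1 miss [-]
3: R B0 → L0 miss [-]
4: W B4 → L0 miss [D]
5: R B1 → L1 hit [-]
6: W B6 → L2 miss [D]
7: R B2 → L2 miss wb→B6 [-]
8: W B2 → L2 hit [D]

DIRTY = [2, 4, 7]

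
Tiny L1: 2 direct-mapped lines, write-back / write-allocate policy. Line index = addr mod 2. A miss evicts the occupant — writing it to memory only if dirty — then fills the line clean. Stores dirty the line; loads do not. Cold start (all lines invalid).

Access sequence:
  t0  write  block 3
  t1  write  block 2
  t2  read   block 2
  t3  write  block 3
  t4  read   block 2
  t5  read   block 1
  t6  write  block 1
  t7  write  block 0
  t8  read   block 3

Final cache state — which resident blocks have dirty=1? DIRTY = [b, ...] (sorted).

DIRTY = [0]

0: W B3 → L1 miss [D]
1: W B2 → L0 miss [D]
2: R B2 → L0 hit [D]
3: W B3 → L1 hit [D]
4: R B2 → L0 hit [D]
5: R B1 → L1 miss wb→B3 [-]
6: W B1 → L1 hit [D]
7: W B0 → L0 miss wb→B2 [D]
8: R B3 → L1 miss wb→B1 [-]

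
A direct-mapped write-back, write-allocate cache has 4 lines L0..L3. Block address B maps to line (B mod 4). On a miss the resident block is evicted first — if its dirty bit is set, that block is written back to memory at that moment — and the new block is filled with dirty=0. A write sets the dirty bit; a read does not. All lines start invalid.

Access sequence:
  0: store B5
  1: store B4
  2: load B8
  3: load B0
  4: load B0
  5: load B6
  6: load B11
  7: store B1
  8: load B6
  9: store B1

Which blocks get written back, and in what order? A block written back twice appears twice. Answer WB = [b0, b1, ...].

0: W B5 → L1 miss [D]
1: W B4 → L0 miss [D]
2: R B8 → L0 miss wb→B4 [-]
3: R B0 → L0 miss [-]
4: R B0 → L0 hit [-]
5: R B6 → L2 miss [-]
6: R B11 → L3 miss [-]
7: W B1 → L1 miss wb→B5 [D]
8: R B6 → L2 hit [-]
9: W B1 → L1 hit [D]

WB = [4, 5]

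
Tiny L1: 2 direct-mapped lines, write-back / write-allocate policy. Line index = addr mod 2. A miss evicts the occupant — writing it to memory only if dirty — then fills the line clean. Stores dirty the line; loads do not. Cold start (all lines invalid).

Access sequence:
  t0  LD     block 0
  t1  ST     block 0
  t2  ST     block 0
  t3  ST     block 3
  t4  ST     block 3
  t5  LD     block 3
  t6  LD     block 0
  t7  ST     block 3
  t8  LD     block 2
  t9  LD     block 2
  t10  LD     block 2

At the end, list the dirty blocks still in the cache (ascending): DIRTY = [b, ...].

0: R B0 → L0 miss [-]
1: W B0 → L0 hit [D]
2: W B0 → L0 hit [D]
3: W B3 → L1 miss [D]
4: W B3 → L1 hit [D]
5: R B3 → L1 hit [D]
6: R B0 → L0 hit [D]
7: W B3 → L1 hit [D]
8: R B2 → L0 miss wb→B0 [-]
9: R B2 → L0 hit [-]
10: R B2 → L0 hit [-]

DIRTY = [3]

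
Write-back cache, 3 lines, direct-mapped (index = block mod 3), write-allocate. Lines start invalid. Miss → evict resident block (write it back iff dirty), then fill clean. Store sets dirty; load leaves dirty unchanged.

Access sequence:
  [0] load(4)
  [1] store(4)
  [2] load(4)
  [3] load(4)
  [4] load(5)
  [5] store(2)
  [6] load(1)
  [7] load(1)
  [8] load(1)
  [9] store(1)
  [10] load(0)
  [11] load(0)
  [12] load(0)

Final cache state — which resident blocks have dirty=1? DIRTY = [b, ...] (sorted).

DIRTY = [1, 2]

  0 | R B4 → L1 miss [-]
  1 | W B4 → L1 hit [D]
  2 | R B4 → L1 hit [D]
  3 | R B4 → L1 hit [D]
  4 | R B5 → L2 miss [-]
  5 | W B2 → L2 miss [D]
  6 | R B1 → L1 miss wb→B4 [-]
  7 | R B1 → L1 hit [-]
  8 | R B1 → L1 hit [-]
  9 | W B1 → L1 hit [D]
  10 | R B0 → L0 miss [-]
  11 | R B0 → L0 hit [-]
  12 | R B0 → L0 hit [-]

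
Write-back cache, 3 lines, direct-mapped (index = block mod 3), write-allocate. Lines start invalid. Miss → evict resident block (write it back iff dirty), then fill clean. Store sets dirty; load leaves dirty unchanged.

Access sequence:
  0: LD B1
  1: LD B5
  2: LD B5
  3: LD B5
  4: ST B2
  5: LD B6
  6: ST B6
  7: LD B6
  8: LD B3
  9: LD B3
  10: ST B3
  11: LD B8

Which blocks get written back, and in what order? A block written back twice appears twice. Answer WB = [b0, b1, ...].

  0 | R B1 → L1 miss [-]
  1 | R B5 → L2 miss [-]
  2 | R B5 → L2 hit [-]
  3 | R B5 → L2 hit [-]
  4 | W B2 → L2 miss [D]
  5 | R B6 → L0 miss [-]
  6 | W B6 → L0 hit [D]
  7 | R B6 → L0 hit [D]
  8 | R B3 → L0 miss wb→B6 [-]
  9 | R B3 → L0 hit [-]
  10 | W B3 → L0 hit [D]
  11 | R B8 → L2 miss wb→B2 [-]

WB = [6, 2]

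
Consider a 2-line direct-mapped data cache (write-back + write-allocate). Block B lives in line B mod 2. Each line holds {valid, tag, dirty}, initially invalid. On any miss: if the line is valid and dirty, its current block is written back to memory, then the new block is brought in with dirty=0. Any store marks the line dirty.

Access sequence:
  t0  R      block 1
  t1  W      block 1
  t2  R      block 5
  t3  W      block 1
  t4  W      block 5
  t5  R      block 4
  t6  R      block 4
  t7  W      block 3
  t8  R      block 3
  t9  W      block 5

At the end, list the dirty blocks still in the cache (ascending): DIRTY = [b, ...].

DIRTY = [5]

0: R B1 -> L1 miss  d=-]
1: W B1 -> L1 hit  d=D]
2: R B5 -> L1 miss wb->B1  d=-]
3: W B1 -> L1 miss  d=D]
4: W B5 -> L1 miss wb->B1  d=D]
5: R B4 -> L0 miss  d=-]
6: R B4 -> L0 hit  d=-]
7: W B3 -> L1 miss wb->B5  d=D]
8: R B3 -> L1 hit  d=D]
9: W B5 -> L1 miss wb->B3  d=D]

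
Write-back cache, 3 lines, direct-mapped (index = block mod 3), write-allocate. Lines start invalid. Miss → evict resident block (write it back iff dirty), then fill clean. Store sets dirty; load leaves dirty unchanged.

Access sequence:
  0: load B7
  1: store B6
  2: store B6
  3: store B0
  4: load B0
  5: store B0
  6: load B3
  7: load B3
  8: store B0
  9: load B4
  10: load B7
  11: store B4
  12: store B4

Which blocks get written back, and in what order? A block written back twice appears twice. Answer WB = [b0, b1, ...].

0: R B7 -> L1 miss  d=-]
1: W B6 -> L0 miss  d=D]
2: W B6 -> L0 hit  d=D]
3: W B0 -> L0 miss wb->B6  d=D]
4: R B0 -> L0 hit  d=D]
5: W B0 -> L0 hit  d=D]
6: R B3 -> L0 miss wb->B0  d=-]
7: R B3 -> L0 hit  d=-]
8: W B0 -> L0 miss  d=D]
9: R B4 -> L1 miss  d=-]
10: R B7 -> L1 miss  d=-]
11: W B4 -> L1 miss  d=D]
12: W B4 -> L1 hit  d=D]

WB = [6, 0]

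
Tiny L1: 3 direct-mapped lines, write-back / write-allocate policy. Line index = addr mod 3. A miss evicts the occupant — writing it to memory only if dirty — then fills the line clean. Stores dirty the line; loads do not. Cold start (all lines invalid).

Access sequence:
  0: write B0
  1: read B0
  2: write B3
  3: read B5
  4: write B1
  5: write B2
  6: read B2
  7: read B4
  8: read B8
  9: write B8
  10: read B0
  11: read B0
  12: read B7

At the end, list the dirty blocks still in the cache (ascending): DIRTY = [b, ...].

DIRTY = [8]

0: W B0 -> L0 miss  d=D]
1: R B0 -> L0 hit  d=D]
2: W B3 -> L0 miss wb->B0  d=D]
3: R B5 -> L2 miss  d=-]
4: W B1 -> L1 miss  d=D]
5: W B2 -> L2 miss  d=D]
6: R B2 -> L2 hit  d=D]
7: R B4 -> L1 miss wb->B1  d=-]
8: R B8 -> L2 miss wb->B2  d=-]
9: W B8 -> L2 hit  d=D]
10: R B0 -> L0 miss wb->B3  d=-]
11: R B0 -> L0 hit  d=-]
12: R B7 -> L1 miss  d=-]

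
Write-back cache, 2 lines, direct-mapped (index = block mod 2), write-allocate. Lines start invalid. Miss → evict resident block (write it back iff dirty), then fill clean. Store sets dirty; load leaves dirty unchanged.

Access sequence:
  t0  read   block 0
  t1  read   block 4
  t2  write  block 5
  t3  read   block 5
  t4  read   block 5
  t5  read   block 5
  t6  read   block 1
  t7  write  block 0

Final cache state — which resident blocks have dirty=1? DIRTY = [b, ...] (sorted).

  0 | R B0 → L0 miss [-]
  1 | R B4 → L0 miss [-]
  2 | W B5 → L1 miss [D]
  3 | R B5 → L1 hit [D]
  4 | R B5 → L1 hit [D]
  5 | R B5 → L1 hit [D]
  6 | R B1 → L1 miss wb→B5 [-]
  7 | W B0 → L0 miss [D]

DIRTY = [0]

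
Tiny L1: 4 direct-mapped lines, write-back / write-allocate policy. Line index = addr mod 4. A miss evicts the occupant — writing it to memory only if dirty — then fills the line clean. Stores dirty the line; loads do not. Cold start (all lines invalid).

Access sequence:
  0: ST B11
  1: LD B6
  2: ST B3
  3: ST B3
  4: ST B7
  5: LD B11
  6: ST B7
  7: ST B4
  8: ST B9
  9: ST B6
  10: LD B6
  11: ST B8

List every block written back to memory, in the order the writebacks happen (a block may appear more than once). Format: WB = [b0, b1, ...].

WB = [11, 3, 7, 4]

0: W B11 → L3 miss [D]
1: R B6 → L2 miss [-]
2: W B3 → L3 miss wb→B11 [D]
3: W B3 → L3 hit [D]
4: W B7 → L3 miss wb→B3 [D]
5: R B11 → L3 miss wb→B7 [-]
6: W B7 → L3 miss [D]
7: W B4 → L0 miss [D]
8: W B9 → L1 miss [D]
9: W B6 → L2 hit [D]
10: R B6 → L2 hit [D]
11: W B8 → L0 miss wb→B4 [D]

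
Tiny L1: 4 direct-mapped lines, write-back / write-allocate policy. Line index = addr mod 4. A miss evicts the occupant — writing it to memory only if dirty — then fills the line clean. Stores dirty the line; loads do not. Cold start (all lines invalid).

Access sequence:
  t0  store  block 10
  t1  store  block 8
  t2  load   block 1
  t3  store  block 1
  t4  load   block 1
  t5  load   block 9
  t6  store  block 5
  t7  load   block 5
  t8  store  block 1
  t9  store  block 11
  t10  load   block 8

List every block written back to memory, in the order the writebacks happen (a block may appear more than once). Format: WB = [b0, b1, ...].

0: W B10 -> L2 miss  d=D]
1: W B8 -> L0 miss  d=D]
2: R B1 -> L1 miss  d=-]
3: W B1 -> L1 hit  d=D]
4: R B1 -> L1 hit  d=D]
5: R B9 -> L1 miss wb->B1  d=-]
6: W B5 -> L1 miss  d=D]
7: R B5 -> L1 hit  d=D]
8: W B1 -> L1 miss wb->B5  d=D]
9: W B11 -> L3 miss  d=D]
10: R B8 -> L0 hit  d=D]

WB = [1, 5]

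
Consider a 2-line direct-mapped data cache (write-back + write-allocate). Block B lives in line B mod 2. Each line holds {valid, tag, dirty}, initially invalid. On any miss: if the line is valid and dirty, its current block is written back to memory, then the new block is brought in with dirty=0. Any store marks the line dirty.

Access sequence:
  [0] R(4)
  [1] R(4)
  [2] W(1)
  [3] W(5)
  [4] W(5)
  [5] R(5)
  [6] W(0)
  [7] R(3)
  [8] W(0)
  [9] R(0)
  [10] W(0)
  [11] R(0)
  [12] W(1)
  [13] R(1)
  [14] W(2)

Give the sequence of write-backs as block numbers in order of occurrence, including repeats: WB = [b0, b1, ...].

WB = [1, 5, 0]

0: R B4 -> L0 miss  d=-]
1: R B4 -> L0 hit  d=-]
2: W B1 -> L1 miss  d=D]
3: W B5 -> L1 miss wb->B1  d=D]
4: W B5 -> L1 hit  d=D]
5: R B5 -> L1 hit  d=D]
6: W B0 -> L0 miss  d=D]
7: R B3 -> L1 miss wb->B5  d=-]
8: W B0 -> L0 hit  d=D]
9: R B0 -> L0 hit  d=D]
10: W B0 -> L0 hit  d=D]
11: R B0 -> L0 hit  d=D]
12: W B1 -> L1 miss  d=D]
13: R B1 -> L1 hit  d=D]
14: W B2 -> L0 miss wb->B0  d=D]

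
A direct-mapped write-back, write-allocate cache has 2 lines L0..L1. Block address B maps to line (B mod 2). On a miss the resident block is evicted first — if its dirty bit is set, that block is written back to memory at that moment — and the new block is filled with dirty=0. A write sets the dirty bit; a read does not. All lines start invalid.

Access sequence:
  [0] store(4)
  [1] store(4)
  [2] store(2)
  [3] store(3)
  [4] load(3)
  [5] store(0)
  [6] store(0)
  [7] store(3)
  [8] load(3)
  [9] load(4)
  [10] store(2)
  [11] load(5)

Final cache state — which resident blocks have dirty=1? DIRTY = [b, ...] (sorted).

DIRTY = [2]

0: W B4 → L0 miss [D]
1: W B4 → L0 hit [D]
2: W B2 → L0 miss wb→B4 [D]
3: W B3 → L1 miss [D]
4: R B3 → L1 hit [D]
5: W B0 → L0 miss wb→B2 [D]
6: W B0 → L0 hit [D]
7: W B3 → L1 hit [D]
8: R B3 → L1 hit [D]
9: R B4 → L0 miss wb→B0 [-]
10: W B2 → L0 miss [D]
11: R B5 → L1 miss wb→B3 [-]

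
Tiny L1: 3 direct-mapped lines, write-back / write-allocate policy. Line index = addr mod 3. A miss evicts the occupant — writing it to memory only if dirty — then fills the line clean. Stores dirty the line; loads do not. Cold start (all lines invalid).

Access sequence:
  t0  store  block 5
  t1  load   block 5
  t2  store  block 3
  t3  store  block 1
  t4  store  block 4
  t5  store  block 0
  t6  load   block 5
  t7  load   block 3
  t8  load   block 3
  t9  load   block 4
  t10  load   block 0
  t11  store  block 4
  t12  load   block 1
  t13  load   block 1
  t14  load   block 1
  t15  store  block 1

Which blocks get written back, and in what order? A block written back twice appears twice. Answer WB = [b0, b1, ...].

0: W B5 → L2 miss [D]
1: R B5 → L2 hit [D]
2: W B3 → L0 miss [D]
3: W B1 → L1 miss [D]
4: W B4 → L1 miss wb→B1 [D]
5: W B0 → L0 miss wb→B3 [D]
6: R B5 → L2 hit [D]
7: R B3 → L0 miss wb→B0 [-]
8: R B3 → L0 hit [-]
9: R B4 → L1 hit [D]
10: R B0 → L0 miss [-]
11: W B4 → L1 hit [D]
12: R B1 → L1 miss wb→B4 [-]
13: R B1 → L1 hit [-]
14: R B1 → L1 hit [-]
15: W B1 → L1 hit [D]

WB = [1, 3, 0, 4]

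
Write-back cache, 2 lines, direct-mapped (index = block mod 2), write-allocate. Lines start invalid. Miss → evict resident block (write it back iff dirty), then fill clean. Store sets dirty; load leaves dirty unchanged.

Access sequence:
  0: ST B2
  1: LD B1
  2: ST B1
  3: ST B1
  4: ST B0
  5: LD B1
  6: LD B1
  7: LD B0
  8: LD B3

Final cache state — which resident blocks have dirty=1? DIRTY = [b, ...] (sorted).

DIRTY = [0]

0: W B2 -> L0 miss  d=D]
1: R B1 -> L1 miss  d=-]
2: W B1 -> L1 hit  d=D]
3: W B1 -> L1 hit  d=D]
4: W B0 -> L0 miss wb->B2  d=D]
5: R B1 -> L1 hit  d=D]
6: R B1 -> L1 hit  d=D]
7: R B0 -> L0 hit  d=D]
8: R B3 -> L1 miss wb->B1  d=-]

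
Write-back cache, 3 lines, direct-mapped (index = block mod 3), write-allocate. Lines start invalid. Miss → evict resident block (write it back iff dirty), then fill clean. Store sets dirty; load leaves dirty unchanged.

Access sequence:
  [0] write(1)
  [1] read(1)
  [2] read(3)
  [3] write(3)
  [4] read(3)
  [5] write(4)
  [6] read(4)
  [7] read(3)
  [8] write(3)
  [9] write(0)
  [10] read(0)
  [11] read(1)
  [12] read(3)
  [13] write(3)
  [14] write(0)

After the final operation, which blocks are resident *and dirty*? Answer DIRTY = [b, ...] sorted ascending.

0: W B1 -> L1 miss  d=D]
1: R B1 -> L1 hit  d=D]
2: R B3 -> L0 miss  d=-]
3: W B3 -> L0 hit  d=D]
4: R B3 -> L0 hit  d=D]
5: W B4 -> L1 miss wb->B1  d=D]
6: R B4 -> L1 hit  d=D]
7: R B3 -> L0 hit  d=D]
8: W B3 -> L0 hit  d=D]
9: W B0 -> L0 miss wb->B3  d=D]
10: R B0 -> L0 hit  d=D]
11: R B1 -> L1 miss wb->B4  d=-]
12: R B3 -> L0 miss wb->B0  d=-]
13: W B3 -> L0 hit  d=D]
14: W B0 -> L0 miss wb->B3  d=D]

DIRTY = [0]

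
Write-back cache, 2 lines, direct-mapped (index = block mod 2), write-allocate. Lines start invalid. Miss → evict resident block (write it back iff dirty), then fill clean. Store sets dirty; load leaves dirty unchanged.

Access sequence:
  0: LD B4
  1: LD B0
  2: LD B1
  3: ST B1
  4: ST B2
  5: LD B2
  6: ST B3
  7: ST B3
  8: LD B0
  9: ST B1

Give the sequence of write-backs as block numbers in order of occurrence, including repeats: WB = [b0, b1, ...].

0: R B4 -> L0 miss  d=-]
1: R B0 -> L0 miss  d=-]
2: R B1 -> L1 miss  d=-]
3: W B1 -> L1 hit  d=D]
4: W B2 -> L0 miss  d=D]
5: R B2 -> L0 hit  d=D]
6: W B3 -> L1 miss wb->B1  d=D]
7: W B3 -> L1 hit  d=D]
8: R B0 -> L0 miss wb->B2  d=-]
9: W B1 -> L1 miss wb->B3  d=D]

WB = [1, 2, 3]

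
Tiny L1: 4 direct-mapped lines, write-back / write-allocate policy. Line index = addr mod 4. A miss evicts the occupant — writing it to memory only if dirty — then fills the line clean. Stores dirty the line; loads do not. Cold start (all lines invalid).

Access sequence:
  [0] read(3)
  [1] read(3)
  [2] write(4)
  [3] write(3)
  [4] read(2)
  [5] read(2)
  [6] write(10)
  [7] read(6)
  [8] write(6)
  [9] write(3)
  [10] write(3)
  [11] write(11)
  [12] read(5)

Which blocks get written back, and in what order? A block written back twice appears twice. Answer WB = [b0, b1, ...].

0: R B3 -> L3 miss  d=-]
1: R B3 -> L3 hit  d=-]
2: W B4 -> L0 miss  d=D]
3: W B3 -> L3 hit  d=D]
4: R B2 -> L2 miss  d=-]
5: R B2 -> L2 hit  d=-]
6: W B10 -> L2 miss  d=D]
7: R B6 -> L2 miss wb->B10  d=-]
8: W B6 -> L2 hit  d=D]
9: W B3 -> L3 hit  d=D]
10: W B3 -> L3 hit  d=D]
11: W B11 -> L3 miss wb->B3  d=D]
12: R B5 -> L1 miss  d=-]

WB = [10, 3]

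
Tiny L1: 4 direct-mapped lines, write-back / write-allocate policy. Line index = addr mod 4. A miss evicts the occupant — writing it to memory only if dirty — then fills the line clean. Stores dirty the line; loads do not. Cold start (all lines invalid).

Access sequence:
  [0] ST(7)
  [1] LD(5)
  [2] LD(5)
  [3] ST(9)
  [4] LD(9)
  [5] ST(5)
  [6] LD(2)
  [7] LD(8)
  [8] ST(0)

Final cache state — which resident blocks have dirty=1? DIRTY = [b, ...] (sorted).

0: W B7 → L3 miss [D]
1: R B5 → L1 miss [-]
2: R B5 → L1 hit [-]
3: W B9 → L1 miss [D]
4: R B9 → L1 hit [D]
5: W B5 → L1 miss wb→B9 [D]
6: R B2 → L2 miss [-]
7: R B8 → L0 miss [-]
8: W B0 → L0 miss [D]

DIRTY = [0, 5, 7]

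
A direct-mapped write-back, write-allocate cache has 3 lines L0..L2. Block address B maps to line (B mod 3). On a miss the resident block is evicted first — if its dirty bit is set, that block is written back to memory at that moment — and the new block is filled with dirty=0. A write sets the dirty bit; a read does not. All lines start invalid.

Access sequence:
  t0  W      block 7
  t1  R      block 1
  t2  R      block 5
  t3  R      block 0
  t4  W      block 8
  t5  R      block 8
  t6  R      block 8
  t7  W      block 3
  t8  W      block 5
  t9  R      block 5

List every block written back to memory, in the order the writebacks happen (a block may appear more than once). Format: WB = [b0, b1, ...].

WB = [7, 8]

0: W B7 -> L1 miss  d=D]
1: R B1 -> L1 miss wb->B7  d=-]
2: R B5 -> L2 miss  d=-]
3: R B0 -> L0 miss  d=-]
4: W B8 -> L2 miss  d=D]
5: R B8 -> L2 hit  d=D]
6: R B8 -> L2 hit  d=D]
7: W B3 -> L0 miss  d=D]
8: W B5 -> L2 miss wb->B8  d=D]
9: R B5 -> L2 hit  d=D]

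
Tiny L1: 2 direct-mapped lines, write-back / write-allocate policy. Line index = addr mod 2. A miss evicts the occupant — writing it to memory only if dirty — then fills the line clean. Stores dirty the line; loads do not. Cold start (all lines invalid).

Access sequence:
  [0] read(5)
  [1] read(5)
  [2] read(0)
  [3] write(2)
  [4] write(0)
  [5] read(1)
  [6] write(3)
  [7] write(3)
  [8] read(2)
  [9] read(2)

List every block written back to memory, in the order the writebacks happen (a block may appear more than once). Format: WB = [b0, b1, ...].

WB = [2, 0]

0: R B5 -> L1 miss  d=-]
1: R B5 -> L1 hit  d=-]
2: R B0 -> L0 miss  d=-]
3: W B2 -> L0 miss  d=D]
4: W B0 -> L0 miss wb->B2  d=D]
5: R B1 -> L1 miss  d=-]
6: W B3 -> L1 miss  d=D]
7: W B3 -> L1 hit  d=D]
8: R B2 -> L0 miss wb->B0  d=-]
9: R B2 -> L0 hit  d=-]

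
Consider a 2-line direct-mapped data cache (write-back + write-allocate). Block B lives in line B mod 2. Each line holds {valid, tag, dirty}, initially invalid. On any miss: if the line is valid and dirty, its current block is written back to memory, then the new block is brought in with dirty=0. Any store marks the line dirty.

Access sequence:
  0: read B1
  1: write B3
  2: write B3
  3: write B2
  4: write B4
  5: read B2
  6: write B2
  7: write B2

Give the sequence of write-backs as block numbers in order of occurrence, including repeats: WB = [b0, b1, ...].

0: R B1 → L1 miss [-]
1: W B3 → L1 miss [D]
2: W B3 → L1 hit [D]
3: W B2 → L0 miss [D]
4: W B4 → L0 miss wb→B2 [D]
5: R B2 → L0 miss wb→B4 [-]
6: W B2 → L0 hit [D]
7: W B2 → L0 hit [D]

WB = [2, 4]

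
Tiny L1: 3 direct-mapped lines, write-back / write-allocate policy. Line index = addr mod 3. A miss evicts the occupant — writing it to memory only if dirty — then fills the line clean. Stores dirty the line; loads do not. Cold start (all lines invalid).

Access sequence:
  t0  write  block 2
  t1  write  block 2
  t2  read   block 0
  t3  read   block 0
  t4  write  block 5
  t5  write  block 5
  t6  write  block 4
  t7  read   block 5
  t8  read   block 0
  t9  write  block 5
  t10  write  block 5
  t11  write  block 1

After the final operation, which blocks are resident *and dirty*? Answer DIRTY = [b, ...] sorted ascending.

DIRTY = [1, 5]

0: W B2 -> L2 miss  d=D]
1: W B2 -> L2 hit  d=D]
2: R B0 -> L0 miss  d=-]
3: R B0 -> L0 hit  d=-]
4: W B5 -> L2 miss wb->B2  d=D]
5: W B5 -> L2 hit  d=D]
6: W B4 -> L1 miss  d=D]
7: R B5 -> L2 hit  d=D]
8: R B0 -> L0 hit  d=-]
9: W B5 -> L2 hit  d=D]
10: W B5 -> L2 hit  d=D]
11: W B1 -> L1 miss wb->B4  d=D]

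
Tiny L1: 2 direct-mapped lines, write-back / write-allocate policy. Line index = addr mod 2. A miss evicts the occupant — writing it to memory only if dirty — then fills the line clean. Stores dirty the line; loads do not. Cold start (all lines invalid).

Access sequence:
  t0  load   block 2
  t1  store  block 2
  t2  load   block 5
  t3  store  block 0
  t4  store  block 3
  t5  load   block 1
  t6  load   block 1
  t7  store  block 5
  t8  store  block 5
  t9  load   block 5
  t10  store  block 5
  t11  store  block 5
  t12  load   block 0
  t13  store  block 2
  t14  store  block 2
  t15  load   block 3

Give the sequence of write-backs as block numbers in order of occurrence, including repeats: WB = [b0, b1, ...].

WB = [2, 3, 0, 5]

  0 | R B2 → L0 miss [-]
  1 | W B2 → L0 hit [D]
  2 | R B5 → L1 miss [-]
  3 | W B0 → L0 miss wb→B2 [D]
  4 | W B3 → L1 miss [D]
  5 | R B1 → L1 miss wb→B3 [-]
  6 | R B1 → L1 hit [-]
  7 | W B5 → L1 miss [D]
  8 | W B5 → L1 hit [D]
  9 | R B5 → L1 hit [D]
  10 | W B5 → L1 hit [D]
  11 | W B5 → L1 hit [D]
  12 | R B0 → L0 hit [D]
  13 | W B2 → L0 miss wb→B0 [D]
  14 | W B2 → L0 hit [D]
  15 | R B3 → L1 miss wb→B5 [-]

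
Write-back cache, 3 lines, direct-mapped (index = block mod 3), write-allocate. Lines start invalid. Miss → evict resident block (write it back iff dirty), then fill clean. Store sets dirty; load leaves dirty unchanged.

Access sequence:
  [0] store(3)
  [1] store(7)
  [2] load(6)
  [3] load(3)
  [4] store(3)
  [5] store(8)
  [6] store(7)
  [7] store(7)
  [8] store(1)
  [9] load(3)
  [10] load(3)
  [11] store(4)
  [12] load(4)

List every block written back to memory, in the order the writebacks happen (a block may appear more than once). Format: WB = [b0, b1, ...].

WB = [3, 7, 1]

0: W B3 → L0 miss [D]
1: W B7 → L1 miss [D]
2: R B6 → L0 miss wb→B3 [-]
3: R B3 → L0 miss [-]
4: W B3 → L0 hit [D]
5: W B8 → L2 miss [D]
6: W B7 → L1 hit [D]
7: W B7 → L1 hit [D]
8: W B1 → L1 miss wb→B7 [D]
9: R B3 → L0 hit [D]
10: R B3 → L0 hit [D]
11: W B4 → L1 miss wb→B1 [D]
12: R B4 → L1 hit [D]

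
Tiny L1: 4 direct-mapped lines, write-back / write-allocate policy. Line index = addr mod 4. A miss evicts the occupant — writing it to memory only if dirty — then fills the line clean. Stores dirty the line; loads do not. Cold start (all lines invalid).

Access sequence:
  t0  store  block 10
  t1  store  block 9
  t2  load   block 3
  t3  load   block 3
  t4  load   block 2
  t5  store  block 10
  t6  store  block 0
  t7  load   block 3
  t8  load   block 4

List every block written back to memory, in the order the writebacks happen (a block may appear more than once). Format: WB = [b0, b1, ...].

WB = [10, 0]

  0 | W B10 → L2 miss [D]
  1 | W B9 → L1 miss [D]
  2 | R B3 → L3 miss [-]
  3 | R B3 → L3 hit [-]
  4 | R B2 → L2 miss wb→B10 [-]
  5 | W B10 → L2 miss [D]
  6 | W B0 → L0 miss [D]
  7 | R B3 → L3 hit [-]
  8 | R B4 → L0 miss wb→B0 [-]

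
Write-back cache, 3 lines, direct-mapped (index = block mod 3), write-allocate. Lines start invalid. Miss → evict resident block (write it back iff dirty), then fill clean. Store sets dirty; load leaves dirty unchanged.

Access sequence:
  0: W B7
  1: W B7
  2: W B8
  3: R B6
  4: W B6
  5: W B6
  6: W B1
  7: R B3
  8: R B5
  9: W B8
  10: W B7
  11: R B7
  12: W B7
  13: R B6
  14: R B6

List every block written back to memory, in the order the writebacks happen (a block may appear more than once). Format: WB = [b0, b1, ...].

0: W B7 -> L1 miss  d=D]
1: W B7 -> L1 hit  d=D]
2: W B8 -> L2 miss  d=D]
3: R B6 -> L0 miss  d=-]
4: W B6 -> L0 hit  d=D]
5: W B6 -> L0 hit  d=D]
6: W B1 -> L1 miss wb->B7  d=D]
7: R B3 -> L0 miss wb->B6  d=-]
8: R B5 -> L2 miss wb->B8  d=-]
9: W B8 -> L2 miss  d=D]
10: W B7 -> L1 miss wb->B1  d=D]
11: R B7 -> L1 hit  d=D]
12: W B7 -> L1 hit  d=D]
13: R B6 -> L0 miss  d=-]
14: R B6 -> L0 hit  d=-]

WB = [7, 6, 8, 1]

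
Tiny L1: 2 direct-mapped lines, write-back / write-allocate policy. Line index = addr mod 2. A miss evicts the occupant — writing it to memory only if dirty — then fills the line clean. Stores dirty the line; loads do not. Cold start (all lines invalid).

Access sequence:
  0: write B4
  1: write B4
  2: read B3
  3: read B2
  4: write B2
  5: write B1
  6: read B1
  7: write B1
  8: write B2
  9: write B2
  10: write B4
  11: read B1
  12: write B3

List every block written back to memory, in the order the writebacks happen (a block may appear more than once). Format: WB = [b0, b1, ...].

0: W B4 → L0 miss [D]
1: W B4 → L0 hit [D]
2: R B3 → L1 miss [-]
3: R B2 → L0 miss wb→B4 [-]
4: W B2 → L0 hit [D]
5: W B1 → L1 miss [D]
6: R B1 → L1 hit [D]
7: W B1 → L1 hit [D]
8: W B2 → L0 hit [D]
9: W B2 → L0 hit [D]
10: W B4 → L0 miss wb→B2 [D]
11: R B1 → L1 hit [D]
12: W B3 → L1 miss wb→B1 [D]

WB = [4, 2, 1]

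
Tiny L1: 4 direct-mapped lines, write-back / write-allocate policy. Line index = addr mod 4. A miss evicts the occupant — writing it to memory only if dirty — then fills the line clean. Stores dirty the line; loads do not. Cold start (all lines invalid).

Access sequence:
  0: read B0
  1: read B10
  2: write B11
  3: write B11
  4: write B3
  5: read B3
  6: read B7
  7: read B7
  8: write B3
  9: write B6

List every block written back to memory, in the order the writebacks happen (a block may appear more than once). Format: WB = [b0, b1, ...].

  0 | R B0 → L0 miss [-]
  1 | R B10 → L2 miss [-]
  2 | W B11 → L3 miss [D]
  3 | W B11 → L3 hit [D]
  4 | W B3 → L3 miss wb→B11 [D]
  5 | R B3 → L3 hit [D]
  6 | R B7 → L3 miss wb→B3 [-]
  7 | R B7 → L3 hit [-]
  8 | W B3 → L3 miss [D]
  9 | W B6 → L2 miss [D]

WB = [11, 3]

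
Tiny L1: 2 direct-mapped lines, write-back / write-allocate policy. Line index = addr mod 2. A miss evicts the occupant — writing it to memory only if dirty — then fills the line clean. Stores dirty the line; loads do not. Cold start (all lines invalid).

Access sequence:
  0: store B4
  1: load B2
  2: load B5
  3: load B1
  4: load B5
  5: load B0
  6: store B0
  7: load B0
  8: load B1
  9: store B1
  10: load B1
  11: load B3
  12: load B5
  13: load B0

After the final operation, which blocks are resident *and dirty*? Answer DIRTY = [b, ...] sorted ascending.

  0 | W B4 → L0 miss [D]
  1 | R B2 → L0 miss wb→B4 [-]
  2 | R B5 → L1 miss [-]
  3 | R B1 → L1 miss [-]
  4 | R B5 → L1 miss [-]
  5 | R B0 → L0 miss [-]
  6 | W B0 → L0 hit [D]
  7 | R B0 → L0 hit [D]
  8 | R B1 → L1 miss [-]
  9 | W B1 → L1 hit [D]
  10 | R B1 → L1 hit [D]
  11 | R B3 → L1 miss wb→B1 [-]
  12 | R B5 → L1 miss [-]
  13 | R B0 → L0 hit [D]

DIRTY = [0]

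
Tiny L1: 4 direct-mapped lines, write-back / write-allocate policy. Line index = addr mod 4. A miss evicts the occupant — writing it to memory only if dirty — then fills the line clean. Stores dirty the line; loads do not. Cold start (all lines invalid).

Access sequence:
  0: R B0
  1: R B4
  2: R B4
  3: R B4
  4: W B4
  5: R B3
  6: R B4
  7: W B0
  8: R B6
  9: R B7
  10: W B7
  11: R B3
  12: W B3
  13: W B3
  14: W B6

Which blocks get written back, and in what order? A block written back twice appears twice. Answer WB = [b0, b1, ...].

WB = [4, 7]

  0 | R B0 → L0 miss [-]
  1 | R B4 → L0 miss [-]
  2 | R B4 → L0 hit [-]
  3 | R B4 → L0 hit [-]
  4 | W B4 → L0 hit [D]
  5 | R B3 → L3 miss [-]
  6 | R B4 → L0 hit [D]
  7 | W B0 → L0 miss wb→B4 [D]
  8 | R B6 → L2 miss [-]
  9 | R B7 → L3 miss [-]
  10 | W B7 → L3 hit [D]
  11 | R B3 → L3 miss wb→B7 [-]
  12 | W B3 → L3 hit [D]
  13 | W B3 → L3 hit [D]
  14 | W B6 → L2 hit [D]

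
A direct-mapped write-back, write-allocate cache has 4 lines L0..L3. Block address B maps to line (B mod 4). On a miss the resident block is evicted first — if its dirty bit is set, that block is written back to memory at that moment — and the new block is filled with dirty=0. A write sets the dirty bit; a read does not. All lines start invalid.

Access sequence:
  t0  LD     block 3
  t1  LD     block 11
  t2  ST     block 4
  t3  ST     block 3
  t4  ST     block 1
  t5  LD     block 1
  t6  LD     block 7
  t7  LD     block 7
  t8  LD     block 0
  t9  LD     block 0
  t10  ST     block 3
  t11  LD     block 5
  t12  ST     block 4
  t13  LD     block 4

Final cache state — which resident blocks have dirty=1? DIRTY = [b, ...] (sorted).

DIRTY = [3, 4]

  0 | R B3 → L3 miss [-]
  1 | R B11 → L3 miss [-]
  2 | W B4 → L0 miss [D]
  3 | W B3 → L3 miss [D]
  4 | W B1 → L1 miss [D]
  5 | R B1 → L1 hit [D]
  6 | R B7 → L3 miss wb→B3 [-]
  7 | R B7 → L3 hit [-]
  8 | R B0 → L0 miss wb→B4 [-]
  9 | R B0 → L0 hit [-]
  10 | W B3 → L3 miss [D]
  11 | R B5 → L1 miss wb→B1 [-]
  12 | W B4 → L0 miss [D]
  13 | R B4 → L0 hit [D]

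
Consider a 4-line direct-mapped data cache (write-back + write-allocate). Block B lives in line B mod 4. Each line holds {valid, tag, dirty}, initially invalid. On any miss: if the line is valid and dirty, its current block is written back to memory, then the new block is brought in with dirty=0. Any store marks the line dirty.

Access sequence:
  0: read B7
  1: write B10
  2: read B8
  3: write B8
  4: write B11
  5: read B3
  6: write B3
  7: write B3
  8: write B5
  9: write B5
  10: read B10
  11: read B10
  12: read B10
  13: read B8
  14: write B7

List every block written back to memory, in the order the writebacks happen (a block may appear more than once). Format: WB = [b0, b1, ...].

WB = [11, 3]

0: R B7 -> L3 miss  d=-]
1: W B10 -> L2 miss  d=D]
2: R B8 -> L0 miss  d=-]
3: W B8 -> L0 hit  d=D]
4: W B11 -> L3 miss  d=D]
5: R B3 -> L3 miss wb->B11  d=-]
6: W B3 -> L3 hit  d=D]
7: W B3 -> L3 hit  d=D]
8: W B5 -> L1 miss  d=D]
9: W B5 -> L1 hit  d=D]
10: R B10 -> L2 hit  d=D]
11: R B10 -> L2 hit  d=D]
12: R B10 -> L2 hit  d=D]
13: R B8 -> L0 hit  d=D]
14: W B7 -> L3 miss wb->B3  d=D]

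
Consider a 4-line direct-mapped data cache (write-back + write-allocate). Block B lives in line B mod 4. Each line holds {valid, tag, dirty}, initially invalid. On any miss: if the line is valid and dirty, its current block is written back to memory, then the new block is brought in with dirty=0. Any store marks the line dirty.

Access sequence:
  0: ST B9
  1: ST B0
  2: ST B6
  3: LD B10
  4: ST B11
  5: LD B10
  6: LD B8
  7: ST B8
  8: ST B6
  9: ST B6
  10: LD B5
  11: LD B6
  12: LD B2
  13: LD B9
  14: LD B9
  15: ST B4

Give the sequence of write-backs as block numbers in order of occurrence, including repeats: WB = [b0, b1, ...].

0: W B9 -> L1 miss  d=D]
1: W B0 -> L0 miss  d=D]
2: W B6 -> L2 miss  d=D]
3: R B10 -> L2 miss wb->B6  d=-]
4: W B11 -> L3 miss  d=D]
5: R B10 -> L2 hit  d=-]
6: R B8 -> L0 miss wb->B0  d=-]
7: W B8 -> L0 hit  d=D]
8: W B6 -> L2 miss  d=D]
9: W B6 -> L2 hit  d=D]
10: R B5 -> L1 miss wb->B9  d=-]
11: R B6 -> L2 hit  d=D]
12: R B2 -> L2 miss wb->B6  d=-]
13: R B9 -> L1 miss  d=-]
14: R B9 -> L1 hit  d=-]
15: W B4 -> L0 miss wb->B8  d=D]

WB = [6, 0, 9, 6, 8]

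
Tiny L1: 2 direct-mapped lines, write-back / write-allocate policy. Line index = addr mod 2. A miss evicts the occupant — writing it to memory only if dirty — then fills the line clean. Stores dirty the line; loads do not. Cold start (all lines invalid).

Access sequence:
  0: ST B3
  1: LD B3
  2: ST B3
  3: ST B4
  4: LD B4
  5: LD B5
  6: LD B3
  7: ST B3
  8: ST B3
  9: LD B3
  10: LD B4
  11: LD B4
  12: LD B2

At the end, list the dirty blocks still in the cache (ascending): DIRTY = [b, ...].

  0 | W B3 → L1 miss [D]
  1 | R B3 → L1 hit [D]
  2 | W B3 → L1 hit [D]
  3 | W B4 → L0 miss [D]
  4 | R B4 → L0 hit [D]
  5 | R B5 → L1 miss wb→B3 [-]
  6 | R B3 → L1 miss [-]
  7 | W B3 → L1 hit [D]
  8 | W B3 → L1 hit [D]
  9 | R B3 → L1 hit [D]
  10 | R B4 → L0 hit [D]
  11 | R B4 → L0 hit [D]
  12 | R B2 → L0 miss wb→B4 [-]

DIRTY = [3]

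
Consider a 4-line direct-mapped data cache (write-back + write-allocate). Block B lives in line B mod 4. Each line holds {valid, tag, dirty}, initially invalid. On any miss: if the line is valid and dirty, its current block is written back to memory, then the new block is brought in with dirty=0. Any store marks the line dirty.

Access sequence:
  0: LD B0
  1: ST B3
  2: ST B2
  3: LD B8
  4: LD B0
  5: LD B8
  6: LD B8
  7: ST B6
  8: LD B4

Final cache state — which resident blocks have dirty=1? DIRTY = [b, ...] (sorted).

DIRTY = [3, 6]

0: R B0 → L0 miss [-]
1: W B3 → L3 miss [D]
2: W B2 → L2 miss [D]
3: R B8 → L0 miss [-]
4: R B0 → L0 miss [-]
5: R B8 → L0 miss [-]
6: R B8 → L0 hit [-]
7: W B6 → L2 miss wb→B2 [D]
8: R B4 → L0 miss [-]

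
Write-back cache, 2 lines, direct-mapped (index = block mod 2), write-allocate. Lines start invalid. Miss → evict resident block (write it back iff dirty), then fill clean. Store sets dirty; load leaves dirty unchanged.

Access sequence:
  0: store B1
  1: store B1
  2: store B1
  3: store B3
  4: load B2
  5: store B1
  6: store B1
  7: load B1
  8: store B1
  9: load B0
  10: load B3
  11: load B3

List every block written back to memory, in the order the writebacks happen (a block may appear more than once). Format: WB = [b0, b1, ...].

0: W B1 → L1 miss [D]
1: W B1 → L1 hit [D]
2: W B1 → L1 hit [D]
3: W B3 → L1 miss wb→B1 [D]
4: R B2 → L0 miss [-]
5: W B1 → L1 miss wb→B3 [D]
6: W B1 → L1 hit [D]
7: R B1 → L1 hit [D]
8: W B1 → L1 hit [D]
9: R B0 → L0 miss [-]
10: R B3 → L1 miss wb→B1 [-]
11: R B3 → L1 hit [-]

WB = [1, 3, 1]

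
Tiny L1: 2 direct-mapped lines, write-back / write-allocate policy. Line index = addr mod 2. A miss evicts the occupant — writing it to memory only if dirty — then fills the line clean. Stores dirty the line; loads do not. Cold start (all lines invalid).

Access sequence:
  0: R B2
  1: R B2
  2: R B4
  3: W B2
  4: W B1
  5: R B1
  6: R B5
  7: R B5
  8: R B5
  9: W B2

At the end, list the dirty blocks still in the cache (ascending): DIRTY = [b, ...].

0: R B2 → L0 miss [-]
1: R B2 → L0 hit [-]
2: R B4 → L0 miss [-]
3: W B2 → L0 miss [D]
4: W B1 → L1 miss [D]
5: R B1 → L1 hit [D]
6: R B5 → L1 miss wb→B1 [-]
7: R B5 → L1 hit [-]
8: R B5 → L1 hit [-]
9: W B2 → L0 hit [D]

DIRTY = [2]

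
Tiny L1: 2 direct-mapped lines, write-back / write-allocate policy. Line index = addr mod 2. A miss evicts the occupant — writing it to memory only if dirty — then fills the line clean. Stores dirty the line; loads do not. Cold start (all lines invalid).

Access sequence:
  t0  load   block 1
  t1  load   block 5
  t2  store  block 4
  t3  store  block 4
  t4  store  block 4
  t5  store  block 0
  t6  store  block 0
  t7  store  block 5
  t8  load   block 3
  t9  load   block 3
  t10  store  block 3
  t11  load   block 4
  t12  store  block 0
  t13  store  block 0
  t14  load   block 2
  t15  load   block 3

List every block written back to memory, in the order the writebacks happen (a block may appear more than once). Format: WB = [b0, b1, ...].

WB = [4, 5, 0, 0]

0: R B1 -> L1 miss  d=-]
1: R B5 -> L1 miss  d=-]
2: W B4 -> L0 miss  d=D]
3: W B4 -> L0 hit  d=D]
4: W B4 -> L0 hit  d=D]
5: W B0 -> L0 miss wb->B4  d=D]
6: W B0 -> L0 hit  d=D]
7: W B5 -> L1 hit  d=D]
8: R B3 -> L1 miss wb->B5  d=-]
9: R B3 -> L1 hit  d=-]
10: W B3 -> L1 hit  d=D]
11: R B4 -> L0 miss wb->B0  d=-]
12: W B0 -> L0 miss  d=D]
13: W B0 -> L0 hit  d=D]
14: R B2 -> L0 miss wb->B0  d=-]
15: R B3 -> L1 hit  d=D]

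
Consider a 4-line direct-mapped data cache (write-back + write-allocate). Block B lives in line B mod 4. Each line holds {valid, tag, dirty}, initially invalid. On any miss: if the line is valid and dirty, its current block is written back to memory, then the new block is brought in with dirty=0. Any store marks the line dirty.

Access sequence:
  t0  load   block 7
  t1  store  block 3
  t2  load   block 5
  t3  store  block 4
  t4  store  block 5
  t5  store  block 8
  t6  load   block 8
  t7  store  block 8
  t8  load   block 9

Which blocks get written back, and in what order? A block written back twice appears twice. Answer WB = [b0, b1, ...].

WB = [4, 5]

  0 | R B7 → L3 miss [-]
  1 | W B3 → L3 miss [D]
  2 | R B5 → L1 miss [-]
  3 | W B4 → L0 miss [D]
  4 | W B5 → L1 hit [D]
  5 | W B8 → L0 miss wb→B4 [D]
  6 | R B8 → L0 hit [D]
  7 | W B8 → L0 hit [D]
  8 | R B9 → L1 miss wb→B5 [-]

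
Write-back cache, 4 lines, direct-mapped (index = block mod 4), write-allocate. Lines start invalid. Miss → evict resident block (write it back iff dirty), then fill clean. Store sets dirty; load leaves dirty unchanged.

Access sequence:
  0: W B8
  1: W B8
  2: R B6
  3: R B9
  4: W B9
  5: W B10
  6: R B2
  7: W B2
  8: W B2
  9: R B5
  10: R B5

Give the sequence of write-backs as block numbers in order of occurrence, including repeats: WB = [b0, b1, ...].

WB = [10, 9]

0: W B8 -> L0 miss  d=D]
1: W B8 -> L0 hit  d=D]
2: R B6 -> L2 miss  d=-]
3: R B9 -> L1 miss  d=-]
4: W B9 -> L1 hit  d=D]
5: W B10 -> L2 miss  d=D]
6: R B2 -> L2 miss wb->B10  d=-]
7: W B2 -> L2 hit  d=D]
8: W B2 -> L2 hit  d=D]
9: R B5 -> L1 miss wb->B9  d=-]
10: R B5 -> L1 hit  d=-]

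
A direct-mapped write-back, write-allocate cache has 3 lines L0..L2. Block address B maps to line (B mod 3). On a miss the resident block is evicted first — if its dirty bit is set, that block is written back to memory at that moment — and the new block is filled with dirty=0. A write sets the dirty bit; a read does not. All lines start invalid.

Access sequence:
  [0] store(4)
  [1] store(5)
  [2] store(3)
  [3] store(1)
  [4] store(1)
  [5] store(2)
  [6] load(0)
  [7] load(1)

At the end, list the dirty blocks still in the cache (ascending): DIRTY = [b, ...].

0: W B4 → L1 miss [D]
1: W B5 → L2 miss [D]
2: W B3 → L0 miss [D]
3: W B1 → L1 miss wb→B4 [D]
4: W B1 → L1 hit [D]
5: W B2 → L2 miss wb→B5 [D]
6: R B0 → L0 miss wb→B3 [-]
7: R B1 → L1 hit [D]

DIRTY = [1, 2]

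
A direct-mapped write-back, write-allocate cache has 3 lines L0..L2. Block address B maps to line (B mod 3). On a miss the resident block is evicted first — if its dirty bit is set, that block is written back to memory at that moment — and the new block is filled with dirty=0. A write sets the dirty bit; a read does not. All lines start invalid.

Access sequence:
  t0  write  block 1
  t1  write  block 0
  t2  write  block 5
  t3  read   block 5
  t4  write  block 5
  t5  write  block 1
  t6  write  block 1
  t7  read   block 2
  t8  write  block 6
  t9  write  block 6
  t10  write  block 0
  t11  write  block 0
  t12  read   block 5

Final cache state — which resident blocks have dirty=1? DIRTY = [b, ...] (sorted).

DIRTY = [0, 1]

0: W B1 -> L1 miss  d=D]
1: W B0 -> L0 miss  d=D]
2: W B5 -> L2 miss  d=D]
3: R B5 -> L2 hit  d=D]
4: W B5 -> L2 hit  d=D]
5: W B1 -> L1 hit  d=D]
6: W B1 -> L1 hit  d=D]
7: R B2 -> L2 miss wb->B5  d=-]
8: W B6 -> L0 miss wb->B0  d=D]
9: W B6 -> L0 hit  d=D]
10: W B0 -> L0 miss wb->B6  d=D]
11: W B0 -> L0 hit  d=D]
12: R B5 -> L2 miss  d=-]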